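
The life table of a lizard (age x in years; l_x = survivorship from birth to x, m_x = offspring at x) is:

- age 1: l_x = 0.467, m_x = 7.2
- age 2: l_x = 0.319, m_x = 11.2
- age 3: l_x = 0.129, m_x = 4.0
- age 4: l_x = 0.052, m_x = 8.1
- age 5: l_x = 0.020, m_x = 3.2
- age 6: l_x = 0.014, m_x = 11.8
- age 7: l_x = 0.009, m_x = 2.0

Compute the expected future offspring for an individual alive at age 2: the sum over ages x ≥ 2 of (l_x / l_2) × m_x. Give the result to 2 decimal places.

14.91

l_2 = 0.319. Conditional survival from age 2 to x is l_x / l_2.
  x=2: (0.319/0.319) × 11.2 = 11.2000
  x=3: (0.129/0.319) × 4.0 = 1.6176
  x=4: (0.052/0.319) × 8.1 = 1.3204
  x=5: (0.020/0.319) × 3.2 = 0.2006
  x=6: (0.014/0.319) × 11.8 = 0.5179
  x=7: (0.009/0.319) × 2.0 = 0.0564
Sum = 11.2000 + 1.6176 + 1.3204 + 0.2006 + 0.5179 + 0.0564 = 14.9129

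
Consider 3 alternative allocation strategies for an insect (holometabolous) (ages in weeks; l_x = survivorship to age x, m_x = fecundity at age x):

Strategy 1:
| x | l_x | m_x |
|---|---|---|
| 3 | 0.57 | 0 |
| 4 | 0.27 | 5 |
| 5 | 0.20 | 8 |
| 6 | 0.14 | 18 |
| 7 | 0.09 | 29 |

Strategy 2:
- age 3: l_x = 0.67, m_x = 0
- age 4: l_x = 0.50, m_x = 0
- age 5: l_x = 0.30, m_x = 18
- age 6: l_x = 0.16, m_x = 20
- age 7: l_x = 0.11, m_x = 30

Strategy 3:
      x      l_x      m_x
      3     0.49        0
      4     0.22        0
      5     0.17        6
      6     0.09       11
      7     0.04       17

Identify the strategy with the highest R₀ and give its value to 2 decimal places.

11.90

Strategy 1: R₀ = 0.57×0 + 0.27×5 + 0.20×8 + 0.14×18 + 0.09×29 = 8.0800
Strategy 2: R₀ = 0.67×0 + 0.50×0 + 0.30×18 + 0.16×20 + 0.11×30 = 11.9000
Strategy 3: R₀ = 0.49×0 + 0.22×0 + 0.17×6 + 0.09×11 + 0.04×17 = 2.6900
Highest R₀: strategy 2 with 11.9000.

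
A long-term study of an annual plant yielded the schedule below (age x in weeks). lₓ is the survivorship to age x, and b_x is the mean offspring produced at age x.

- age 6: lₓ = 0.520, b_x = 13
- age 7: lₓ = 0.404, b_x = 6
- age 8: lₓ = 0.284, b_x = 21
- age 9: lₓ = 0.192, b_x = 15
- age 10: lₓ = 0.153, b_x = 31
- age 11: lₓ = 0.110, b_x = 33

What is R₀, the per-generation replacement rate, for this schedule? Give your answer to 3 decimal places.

26.401

R₀ = Σ lₓ b_x:
  age 6: 0.520 × 13 = 6.7600
  age 7: 0.404 × 6 = 2.4240
  age 8: 0.284 × 21 = 5.9640
  age 9: 0.192 × 15 = 2.8800
  age 10: 0.153 × 31 = 4.7430
  age 11: 0.110 × 33 = 3.6300
R₀ = 6.7600 + 2.4240 + 5.9640 + 2.8800 + 4.7430 + 3.6300 = 26.4010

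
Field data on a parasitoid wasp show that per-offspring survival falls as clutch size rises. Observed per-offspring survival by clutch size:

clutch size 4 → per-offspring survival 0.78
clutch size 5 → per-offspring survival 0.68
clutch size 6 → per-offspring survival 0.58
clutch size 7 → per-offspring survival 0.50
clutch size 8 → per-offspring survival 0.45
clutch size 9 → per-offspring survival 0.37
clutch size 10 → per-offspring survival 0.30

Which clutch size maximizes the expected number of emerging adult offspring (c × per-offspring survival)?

Expected emerging adult offspring = c × s(c):
  c=4: 4 × 0.78 = 3.120
  c=5: 5 × 0.68 = 3.400
  c=6: 6 × 0.58 = 3.480
  c=7: 7 × 0.50 = 3.500
  c=8: 8 × 0.45 = 3.600
  c=9: 9 × 0.37 = 3.330
  c=10: 10 × 0.30 = 3.000
Maximum at c = 8 (3.600 emerging adult offspring).

8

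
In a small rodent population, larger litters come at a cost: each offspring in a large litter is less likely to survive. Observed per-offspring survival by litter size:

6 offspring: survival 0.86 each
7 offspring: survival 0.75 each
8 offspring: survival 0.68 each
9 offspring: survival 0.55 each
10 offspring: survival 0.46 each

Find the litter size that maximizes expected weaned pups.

8

Expected weaned pups = c × s(c):
  c=6: 6 × 0.86 = 5.160
  c=7: 7 × 0.75 = 5.250
  c=8: 8 × 0.68 = 5.440
  c=9: 9 × 0.55 = 4.950
  c=10: 10 × 0.46 = 4.600
Maximum at c = 8 (5.440 weaned pups).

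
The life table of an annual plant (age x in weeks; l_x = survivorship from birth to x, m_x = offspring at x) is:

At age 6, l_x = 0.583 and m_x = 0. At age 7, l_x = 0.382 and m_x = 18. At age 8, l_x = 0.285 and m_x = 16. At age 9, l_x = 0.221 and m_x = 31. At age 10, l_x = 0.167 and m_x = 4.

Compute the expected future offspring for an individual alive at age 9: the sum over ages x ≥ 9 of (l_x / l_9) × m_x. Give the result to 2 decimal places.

l_9 = 0.221. Conditional survival from age 9 to x is l_x / l_9.
  x=9: (0.221/0.221) × 31 = 31.0000
  x=10: (0.167/0.221) × 4 = 3.0226
Sum = 31.0000 + 3.0226 = 34.0226

34.02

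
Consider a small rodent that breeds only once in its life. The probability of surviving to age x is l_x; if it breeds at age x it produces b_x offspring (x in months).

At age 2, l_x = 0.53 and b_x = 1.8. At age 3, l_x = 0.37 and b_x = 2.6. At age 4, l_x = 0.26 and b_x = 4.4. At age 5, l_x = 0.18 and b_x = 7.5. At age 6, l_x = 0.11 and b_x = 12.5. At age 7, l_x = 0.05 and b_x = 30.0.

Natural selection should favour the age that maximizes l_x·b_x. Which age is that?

Expected offspring if breeding at age x = l_x × b_x:
  age 2: 0.53 × 1.8 = 0.954
  age 3: 0.37 × 2.6 = 0.962
  age 4: 0.26 × 4.4 = 1.144
  age 5: 0.18 × 7.5 = 1.350
  age 6: 0.11 × 12.5 = 1.375
  age 7: 0.05 × 30.0 = 1.500
Maximum at age 7 (1.500).

7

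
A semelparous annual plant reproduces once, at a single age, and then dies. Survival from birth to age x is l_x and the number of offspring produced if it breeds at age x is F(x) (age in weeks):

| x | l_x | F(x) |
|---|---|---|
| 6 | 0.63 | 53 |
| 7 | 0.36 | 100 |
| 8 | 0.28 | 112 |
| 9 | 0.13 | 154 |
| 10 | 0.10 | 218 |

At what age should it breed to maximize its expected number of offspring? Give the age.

Expected offspring if breeding at age x = l_x × F(x):
  age 6: 0.63 × 53 = 33.390
  age 7: 0.36 × 100 = 36.000
  age 8: 0.28 × 112 = 31.360
  age 9: 0.13 × 154 = 20.020
  age 10: 0.10 × 218 = 21.800
Maximum at age 7 (36.000).

7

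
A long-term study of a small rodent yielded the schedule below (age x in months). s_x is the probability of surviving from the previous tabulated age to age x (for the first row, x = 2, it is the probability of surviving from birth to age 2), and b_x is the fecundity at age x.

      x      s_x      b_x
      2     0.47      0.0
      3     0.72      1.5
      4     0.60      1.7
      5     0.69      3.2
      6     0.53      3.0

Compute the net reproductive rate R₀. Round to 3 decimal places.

1.524

Survivorship from birth: l_x = s_2·s_3·…·s_x.
  l_2 = 0.47000
  l_3 = 0.33840
  l_4 = 0.20304
  l_5 = 0.14010
  l_6 = 0.07425
R₀ = Σ l_x b_x:
  age 2: 0.47000 × 0.0 = 0.0000
  age 3: 0.33840 × 1.5 = 0.5076
  age 4: 0.20304 × 1.7 = 0.3452
  age 5: 0.14010 × 3.2 = 0.4483
  age 6: 0.07425 × 3.0 = 0.2228
R₀ = 0.0000 + 0.5076 + 0.3452 + 0.4483 + 0.2228 = 1.5238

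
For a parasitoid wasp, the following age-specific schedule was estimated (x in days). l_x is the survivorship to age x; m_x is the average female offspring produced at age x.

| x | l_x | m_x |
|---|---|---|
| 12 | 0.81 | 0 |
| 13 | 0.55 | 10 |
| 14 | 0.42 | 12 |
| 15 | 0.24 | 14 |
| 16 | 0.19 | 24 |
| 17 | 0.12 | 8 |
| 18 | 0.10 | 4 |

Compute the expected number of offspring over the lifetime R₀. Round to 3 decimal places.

R₀ = Σ l_x m_x:
  age 12: 0.81 × 0 = 0.0000
  age 13: 0.55 × 10 = 5.5000
  age 14: 0.42 × 12 = 5.0400
  age 15: 0.24 × 14 = 3.3600
  age 16: 0.19 × 24 = 4.5600
  age 17: 0.12 × 8 = 0.9600
  age 18: 0.10 × 4 = 0.4000
R₀ = 0.0000 + 5.5000 + 5.0400 + 3.3600 + 4.5600 + 0.9600 + 0.4000 = 19.8200

19.820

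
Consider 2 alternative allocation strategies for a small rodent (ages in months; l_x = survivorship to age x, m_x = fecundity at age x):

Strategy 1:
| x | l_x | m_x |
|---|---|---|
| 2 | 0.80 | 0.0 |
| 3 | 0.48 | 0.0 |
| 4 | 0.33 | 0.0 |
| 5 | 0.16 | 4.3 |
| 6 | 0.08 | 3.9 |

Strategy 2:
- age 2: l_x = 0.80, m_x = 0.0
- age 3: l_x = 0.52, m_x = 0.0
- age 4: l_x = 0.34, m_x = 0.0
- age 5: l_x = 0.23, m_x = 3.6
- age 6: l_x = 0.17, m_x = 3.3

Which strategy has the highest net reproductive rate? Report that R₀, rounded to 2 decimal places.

1.39

Strategy 1: R₀ = 0.80×0.0 + 0.48×0.0 + 0.33×0.0 + 0.16×4.3 + 0.08×3.9 = 1.0000
Strategy 2: R₀ = 0.80×0.0 + 0.52×0.0 + 0.34×0.0 + 0.23×3.6 + 0.17×3.3 = 1.3890
Highest R₀: strategy 2 with 1.3890.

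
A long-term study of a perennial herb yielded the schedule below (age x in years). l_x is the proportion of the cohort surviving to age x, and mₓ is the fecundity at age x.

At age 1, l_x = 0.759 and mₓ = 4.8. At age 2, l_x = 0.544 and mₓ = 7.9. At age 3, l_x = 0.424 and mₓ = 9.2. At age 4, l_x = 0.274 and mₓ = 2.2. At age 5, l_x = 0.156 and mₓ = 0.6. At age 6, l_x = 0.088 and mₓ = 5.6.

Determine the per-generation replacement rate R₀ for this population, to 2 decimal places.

R₀ = Σ l_x mₓ:
  age 1: 0.759 × 4.8 = 3.6432
  age 2: 0.544 × 7.9 = 4.2976
  age 3: 0.424 × 9.2 = 3.9008
  age 4: 0.274 × 2.2 = 0.6028
  age 5: 0.156 × 0.6 = 0.0936
  age 6: 0.088 × 5.6 = 0.4928
R₀ = 3.6432 + 4.2976 + 3.9008 + 0.6028 + 0.0936 + 0.4928 = 13.0308

13.03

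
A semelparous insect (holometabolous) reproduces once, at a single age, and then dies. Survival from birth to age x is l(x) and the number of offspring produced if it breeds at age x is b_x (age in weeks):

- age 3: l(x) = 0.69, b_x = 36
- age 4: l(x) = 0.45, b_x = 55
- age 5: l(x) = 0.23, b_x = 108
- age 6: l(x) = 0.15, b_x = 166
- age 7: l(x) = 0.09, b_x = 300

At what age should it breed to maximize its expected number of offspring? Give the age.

Expected offspring if breeding at age x = l(x) × b_x:
  age 3: 0.69 × 36 = 24.840
  age 4: 0.45 × 55 = 24.750
  age 5: 0.23 × 108 = 24.840
  age 6: 0.15 × 166 = 24.900
  age 7: 0.09 × 300 = 27.000
Maximum at age 7 (27.000).

7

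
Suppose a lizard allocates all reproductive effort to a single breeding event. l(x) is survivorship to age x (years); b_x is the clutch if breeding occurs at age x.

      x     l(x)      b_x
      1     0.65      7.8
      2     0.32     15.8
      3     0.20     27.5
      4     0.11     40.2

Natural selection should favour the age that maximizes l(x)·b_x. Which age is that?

Expected offspring if breeding at age x = l(x) × b_x:
  age 1: 0.65 × 7.8 = 5.070
  age 2: 0.32 × 15.8 = 5.056
  age 3: 0.20 × 27.5 = 5.500
  age 4: 0.11 × 40.2 = 4.422
Maximum at age 3 (5.500).

3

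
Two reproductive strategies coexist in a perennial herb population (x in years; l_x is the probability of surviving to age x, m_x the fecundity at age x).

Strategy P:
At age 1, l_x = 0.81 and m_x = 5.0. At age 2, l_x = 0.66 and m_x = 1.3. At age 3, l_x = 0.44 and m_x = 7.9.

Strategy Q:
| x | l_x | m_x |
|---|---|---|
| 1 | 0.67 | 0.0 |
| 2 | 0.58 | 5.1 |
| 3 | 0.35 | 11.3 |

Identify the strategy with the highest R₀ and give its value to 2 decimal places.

8.38

Strategy P: R₀ = 0.81×5.0 + 0.66×1.3 + 0.44×7.9 = 8.3840
Strategy Q: R₀ = 0.67×0.0 + 0.58×5.1 + 0.35×11.3 = 6.9130
Highest R₀: strategy P with 8.3840.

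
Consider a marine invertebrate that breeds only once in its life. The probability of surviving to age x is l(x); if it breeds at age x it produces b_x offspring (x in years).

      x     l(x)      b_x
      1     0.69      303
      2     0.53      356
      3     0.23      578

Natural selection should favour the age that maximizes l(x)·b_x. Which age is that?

Expected offspring if breeding at age x = l(x) × b_x:
  age 1: 0.69 × 303 = 209.070
  age 2: 0.53 × 356 = 188.680
  age 3: 0.23 × 578 = 132.940
Maximum at age 1 (209.070).

1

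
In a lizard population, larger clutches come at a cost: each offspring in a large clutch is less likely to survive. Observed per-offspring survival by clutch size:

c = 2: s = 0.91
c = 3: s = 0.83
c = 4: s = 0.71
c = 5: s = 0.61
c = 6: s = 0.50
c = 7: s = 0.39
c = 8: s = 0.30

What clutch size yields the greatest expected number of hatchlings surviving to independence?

Expected hatchlings surviving to independence = c × s(c):
  c=2: 2 × 0.91 = 1.820
  c=3: 3 × 0.83 = 2.490
  c=4: 4 × 0.71 = 2.840
  c=5: 5 × 0.61 = 3.050
  c=6: 6 × 0.50 = 3.000
  c=7: 7 × 0.39 = 2.730
  c=8: 8 × 0.30 = 2.400
Maximum at c = 5 (3.050 hatchlings surviving to independence).

5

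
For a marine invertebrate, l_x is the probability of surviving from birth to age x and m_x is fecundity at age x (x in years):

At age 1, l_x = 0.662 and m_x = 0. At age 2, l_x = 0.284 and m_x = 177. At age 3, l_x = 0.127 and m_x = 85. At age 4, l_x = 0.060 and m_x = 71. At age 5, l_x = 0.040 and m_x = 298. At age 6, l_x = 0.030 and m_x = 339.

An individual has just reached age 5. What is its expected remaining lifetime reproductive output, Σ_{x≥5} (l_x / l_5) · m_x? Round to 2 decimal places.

l_5 = 0.040. Conditional survival from age 5 to x is l_x / l_5.
  x=5: (0.040/0.040) × 298 = 298.0000
  x=6: (0.030/0.040) × 339 = 254.2500
Sum = 298.0000 + 254.2500 = 552.2500

552.25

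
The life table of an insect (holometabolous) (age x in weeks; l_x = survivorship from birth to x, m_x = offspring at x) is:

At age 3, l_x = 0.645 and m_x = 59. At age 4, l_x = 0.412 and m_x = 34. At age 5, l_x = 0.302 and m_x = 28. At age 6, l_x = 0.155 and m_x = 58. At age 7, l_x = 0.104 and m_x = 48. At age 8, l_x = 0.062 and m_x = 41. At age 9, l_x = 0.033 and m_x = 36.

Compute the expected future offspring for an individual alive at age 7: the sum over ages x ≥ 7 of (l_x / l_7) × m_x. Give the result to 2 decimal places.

l_7 = 0.104. Conditional survival from age 7 to x is l_x / l_7.
  x=7: (0.104/0.104) × 48 = 48.0000
  x=8: (0.062/0.104) × 41 = 24.4423
  x=9: (0.033/0.104) × 36 = 11.4231
Sum = 48.0000 + 24.4423 + 11.4231 = 83.8654

83.87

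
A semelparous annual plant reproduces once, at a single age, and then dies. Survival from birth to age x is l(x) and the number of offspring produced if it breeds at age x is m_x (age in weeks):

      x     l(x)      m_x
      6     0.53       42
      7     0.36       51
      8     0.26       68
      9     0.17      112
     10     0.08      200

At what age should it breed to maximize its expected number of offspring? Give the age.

6

Expected offspring if breeding at age x = l(x) × m_x:
  age 6: 0.53 × 42 = 22.260
  age 7: 0.36 × 51 = 18.360
  age 8: 0.26 × 68 = 17.680
  age 9: 0.17 × 112 = 19.040
  age 10: 0.08 × 200 = 16.000
Maximum at age 6 (22.260).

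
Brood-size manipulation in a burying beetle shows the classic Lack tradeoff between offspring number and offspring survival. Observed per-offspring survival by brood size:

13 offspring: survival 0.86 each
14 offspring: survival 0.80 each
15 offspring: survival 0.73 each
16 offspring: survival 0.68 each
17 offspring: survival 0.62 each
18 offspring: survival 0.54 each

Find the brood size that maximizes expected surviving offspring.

14

Expected surviving offspring = c × s(c):
  c=13: 13 × 0.86 = 11.180
  c=14: 14 × 0.80 = 11.200
  c=15: 15 × 0.73 = 10.950
  c=16: 16 × 0.68 = 10.880
  c=17: 17 × 0.62 = 10.540
  c=18: 18 × 0.54 = 9.720
Maximum at c = 14 (11.200 surviving offspring).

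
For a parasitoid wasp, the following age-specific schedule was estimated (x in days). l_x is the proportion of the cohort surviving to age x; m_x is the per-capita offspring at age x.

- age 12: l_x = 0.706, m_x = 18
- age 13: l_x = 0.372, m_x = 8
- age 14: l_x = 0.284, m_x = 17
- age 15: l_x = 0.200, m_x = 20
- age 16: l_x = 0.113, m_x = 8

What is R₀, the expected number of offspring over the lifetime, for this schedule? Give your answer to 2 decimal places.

R₀ = Σ l_x m_x:
  age 12: 0.706 × 18 = 12.7080
  age 13: 0.372 × 8 = 2.9760
  age 14: 0.284 × 17 = 4.8280
  age 15: 0.200 × 20 = 4.0000
  age 16: 0.113 × 8 = 0.9040
R₀ = 12.7080 + 2.9760 + 4.8280 + 4.0000 + 0.9040 = 25.4160

25.42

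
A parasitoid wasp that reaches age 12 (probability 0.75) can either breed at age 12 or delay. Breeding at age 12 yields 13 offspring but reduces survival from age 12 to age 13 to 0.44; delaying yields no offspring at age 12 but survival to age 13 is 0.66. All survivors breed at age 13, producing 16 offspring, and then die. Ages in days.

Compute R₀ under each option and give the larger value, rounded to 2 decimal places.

15.03

breed at age 12: R₀ = 0.75 × (13 + 0.44 × 16) = 0.75 × 20.0400 = 15.0300
delay to age 13: R₀ = 0.75 × (0.66 × 16) = 0.75 × 10.5600 = 7.9200
Higher: breed at age 12 (15.0300).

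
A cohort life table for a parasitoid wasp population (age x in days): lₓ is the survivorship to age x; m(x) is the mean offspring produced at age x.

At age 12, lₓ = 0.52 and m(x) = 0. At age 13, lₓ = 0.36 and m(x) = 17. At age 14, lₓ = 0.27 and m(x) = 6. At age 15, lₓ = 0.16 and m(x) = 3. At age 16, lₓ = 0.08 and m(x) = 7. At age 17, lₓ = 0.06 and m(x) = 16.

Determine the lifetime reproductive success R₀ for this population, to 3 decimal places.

9.740

R₀ = Σ lₓ m(x):
  age 12: 0.52 × 0 = 0.0000
  age 13: 0.36 × 17 = 6.1200
  age 14: 0.27 × 6 = 1.6200
  age 15: 0.16 × 3 = 0.4800
  age 16: 0.08 × 7 = 0.5600
  age 17: 0.06 × 16 = 0.9600
R₀ = 0.0000 + 6.1200 + 1.6200 + 0.4800 + 0.5600 + 0.9600 = 9.7400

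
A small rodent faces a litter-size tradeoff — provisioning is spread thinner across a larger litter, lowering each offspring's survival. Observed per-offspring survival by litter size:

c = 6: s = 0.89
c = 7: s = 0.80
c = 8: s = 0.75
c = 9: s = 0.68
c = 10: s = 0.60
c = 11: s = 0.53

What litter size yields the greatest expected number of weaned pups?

Expected weaned pups = c × s(c):
  c=6: 6 × 0.89 = 5.340
  c=7: 7 × 0.80 = 5.600
  c=8: 8 × 0.75 = 6.000
  c=9: 9 × 0.68 = 6.120
  c=10: 10 × 0.60 = 6.000
  c=11: 11 × 0.53 = 5.830
Maximum at c = 9 (6.120 weaned pups).

9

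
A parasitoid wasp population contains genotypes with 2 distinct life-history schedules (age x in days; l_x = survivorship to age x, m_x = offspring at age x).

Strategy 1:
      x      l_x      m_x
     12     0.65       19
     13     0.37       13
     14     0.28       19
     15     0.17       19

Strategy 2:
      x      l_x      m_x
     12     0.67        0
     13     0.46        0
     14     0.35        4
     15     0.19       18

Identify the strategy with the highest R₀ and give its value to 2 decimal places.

25.71

Strategy 1: R₀ = 0.65×19 + 0.37×13 + 0.28×19 + 0.17×19 = 25.7100
Strategy 2: R₀ = 0.67×0 + 0.46×0 + 0.35×4 + 0.19×18 = 4.8200
Highest R₀: strategy 1 with 25.7100.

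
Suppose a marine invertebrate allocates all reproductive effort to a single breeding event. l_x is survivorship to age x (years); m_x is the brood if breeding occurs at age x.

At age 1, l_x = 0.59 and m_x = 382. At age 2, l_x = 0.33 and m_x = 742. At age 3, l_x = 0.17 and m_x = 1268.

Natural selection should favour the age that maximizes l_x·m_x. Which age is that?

2

Expected offspring if breeding at age x = l_x × m_x:
  age 1: 0.59 × 382 = 225.380
  age 2: 0.33 × 742 = 244.860
  age 3: 0.17 × 1268 = 215.560
Maximum at age 2 (244.860).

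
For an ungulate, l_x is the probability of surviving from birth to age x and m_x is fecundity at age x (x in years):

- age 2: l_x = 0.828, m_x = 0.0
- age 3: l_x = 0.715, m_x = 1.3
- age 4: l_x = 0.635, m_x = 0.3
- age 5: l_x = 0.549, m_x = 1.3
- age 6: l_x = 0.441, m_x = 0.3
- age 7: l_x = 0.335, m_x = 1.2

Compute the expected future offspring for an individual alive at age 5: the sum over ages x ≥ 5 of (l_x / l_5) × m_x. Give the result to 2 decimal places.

l_5 = 0.549. Conditional survival from age 5 to x is l_x / l_5.
  x=5: (0.549/0.549) × 1.3 = 1.3000
  x=6: (0.441/0.549) × 0.3 = 0.2410
  x=7: (0.335/0.549) × 1.2 = 0.7322
Sum = 1.3000 + 0.2410 + 0.7322 = 2.2732

2.27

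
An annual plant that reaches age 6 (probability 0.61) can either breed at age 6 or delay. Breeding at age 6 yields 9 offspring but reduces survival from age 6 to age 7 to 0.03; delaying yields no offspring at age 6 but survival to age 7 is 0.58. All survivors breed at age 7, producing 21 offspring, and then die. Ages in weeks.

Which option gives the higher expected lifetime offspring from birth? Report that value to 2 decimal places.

breed at age 6: R₀ = 0.61 × (9 + 0.03 × 21) = 0.61 × 9.6300 = 5.8743
delay to age 7: R₀ = 0.61 × (0.58 × 21) = 0.61 × 12.1800 = 7.4298
Higher: delay to age 7 (7.4298).

7.43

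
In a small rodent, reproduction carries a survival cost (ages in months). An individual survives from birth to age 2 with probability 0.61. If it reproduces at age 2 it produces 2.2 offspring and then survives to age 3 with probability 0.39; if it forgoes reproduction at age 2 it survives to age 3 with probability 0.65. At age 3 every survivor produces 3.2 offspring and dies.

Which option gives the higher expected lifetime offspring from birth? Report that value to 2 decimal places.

breed at age 2: R₀ = 0.61 × (2.2 + 0.39 × 3.2) = 0.61 × 3.4480 = 2.1033
delay to age 3: R₀ = 0.61 × (0.65 × 3.2) = 0.61 × 2.0800 = 1.2688
Higher: breed at age 2 (2.1033).

2.10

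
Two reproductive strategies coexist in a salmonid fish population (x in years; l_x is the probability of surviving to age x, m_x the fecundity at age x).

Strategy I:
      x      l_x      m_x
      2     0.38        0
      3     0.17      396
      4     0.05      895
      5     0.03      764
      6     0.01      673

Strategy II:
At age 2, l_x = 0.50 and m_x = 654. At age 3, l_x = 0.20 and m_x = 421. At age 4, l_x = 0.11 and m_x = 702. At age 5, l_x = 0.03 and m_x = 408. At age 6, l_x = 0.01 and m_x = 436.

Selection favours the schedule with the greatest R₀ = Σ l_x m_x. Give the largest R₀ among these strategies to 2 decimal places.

505.02

Strategy I: R₀ = 0.38×0 + 0.17×396 + 0.05×895 + 0.03×764 + 0.01×673 = 141.7200
Strategy II: R₀ = 0.50×654 + 0.20×421 + 0.11×702 + 0.03×408 + 0.01×436 = 505.0200
Highest R₀: strategy II with 505.0200.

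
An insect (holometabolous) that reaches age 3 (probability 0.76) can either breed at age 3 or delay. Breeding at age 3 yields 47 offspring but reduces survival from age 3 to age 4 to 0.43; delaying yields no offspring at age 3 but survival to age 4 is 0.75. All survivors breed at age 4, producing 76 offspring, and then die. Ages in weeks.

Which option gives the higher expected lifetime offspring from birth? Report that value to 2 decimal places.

breed at age 3: R₀ = 0.76 × (47 + 0.43 × 76) = 0.76 × 79.6800 = 60.5568
delay to age 4: R₀ = 0.76 × (0.75 × 76) = 0.76 × 57.0000 = 43.3200
Higher: breed at age 3 (60.5568).

60.56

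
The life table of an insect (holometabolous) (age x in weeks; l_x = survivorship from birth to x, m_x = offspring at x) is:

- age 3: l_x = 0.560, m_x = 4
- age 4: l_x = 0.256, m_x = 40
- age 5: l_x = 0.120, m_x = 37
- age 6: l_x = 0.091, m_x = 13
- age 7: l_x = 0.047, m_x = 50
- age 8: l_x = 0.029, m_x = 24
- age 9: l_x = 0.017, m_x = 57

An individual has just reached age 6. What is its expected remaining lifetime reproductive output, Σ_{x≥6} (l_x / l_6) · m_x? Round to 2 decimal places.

57.12

l_6 = 0.091. Conditional survival from age 6 to x is l_x / l_6.
  x=6: (0.091/0.091) × 13 = 13.0000
  x=7: (0.047/0.091) × 50 = 25.8242
  x=8: (0.029/0.091) × 24 = 7.6484
  x=9: (0.017/0.091) × 57 = 10.6484
Sum = 13.0000 + 25.8242 + 7.6484 + 10.6484 = 57.1209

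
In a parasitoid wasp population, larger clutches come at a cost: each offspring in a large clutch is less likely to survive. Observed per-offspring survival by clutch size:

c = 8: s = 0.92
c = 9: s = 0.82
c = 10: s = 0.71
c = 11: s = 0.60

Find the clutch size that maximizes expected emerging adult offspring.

Expected emerging adult offspring = c × s(c):
  c=8: 8 × 0.92 = 7.360
  c=9: 9 × 0.82 = 7.380
  c=10: 10 × 0.71 = 7.100
  c=11: 11 × 0.60 = 6.600
Maximum at c = 9 (7.380 emerging adult offspring).

9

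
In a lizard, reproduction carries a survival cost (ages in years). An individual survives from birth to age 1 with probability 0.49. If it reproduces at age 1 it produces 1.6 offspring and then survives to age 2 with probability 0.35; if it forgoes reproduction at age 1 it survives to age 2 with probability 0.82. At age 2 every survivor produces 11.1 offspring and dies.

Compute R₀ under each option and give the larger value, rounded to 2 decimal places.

4.46

breed at age 1: R₀ = 0.49 × (1.6 + 0.35 × 11.1) = 0.49 × 5.4850 = 2.6876
delay to age 2: R₀ = 0.49 × (0.82 × 11.1) = 0.49 × 9.1020 = 4.4600
Higher: delay to age 2 (4.4600).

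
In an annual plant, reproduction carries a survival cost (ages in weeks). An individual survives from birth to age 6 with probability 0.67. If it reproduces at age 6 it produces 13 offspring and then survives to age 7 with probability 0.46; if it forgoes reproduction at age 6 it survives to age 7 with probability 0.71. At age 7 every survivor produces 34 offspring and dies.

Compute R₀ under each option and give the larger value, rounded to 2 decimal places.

breed at age 6: R₀ = 0.67 × (13 + 0.46 × 34) = 0.67 × 28.6400 = 19.1888
delay to age 7: R₀ = 0.67 × (0.71 × 34) = 0.67 × 24.1400 = 16.1738
Higher: breed at age 6 (19.1888).

19.19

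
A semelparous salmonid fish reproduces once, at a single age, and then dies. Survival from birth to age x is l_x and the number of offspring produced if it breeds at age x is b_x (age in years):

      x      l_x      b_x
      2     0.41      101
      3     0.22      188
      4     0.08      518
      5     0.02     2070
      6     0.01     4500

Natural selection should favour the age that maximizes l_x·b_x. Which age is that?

6

Expected offspring if breeding at age x = l_x × b_x:
  age 2: 0.41 × 101 = 41.410
  age 3: 0.22 × 188 = 41.360
  age 4: 0.08 × 518 = 41.440
  age 5: 0.02 × 2070 = 41.400
  age 6: 0.01 × 4500 = 45.000
Maximum at age 6 (45.000).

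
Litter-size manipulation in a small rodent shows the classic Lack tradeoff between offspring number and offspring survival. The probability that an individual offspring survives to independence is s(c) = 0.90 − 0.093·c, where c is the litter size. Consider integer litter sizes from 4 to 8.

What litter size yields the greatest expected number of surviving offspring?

5

Expected surviving offspring = c × s(c):
  c=4: 4 × 0.528 = 2.112
  c=5: 5 × 0.435 = 2.175
  c=6: 6 × 0.342 = 2.052
  c=7: 7 × 0.249 = 1.743
  c=8: 8 × 0.156 = 1.248
Maximum at c = 5 (2.175 surviving offspring).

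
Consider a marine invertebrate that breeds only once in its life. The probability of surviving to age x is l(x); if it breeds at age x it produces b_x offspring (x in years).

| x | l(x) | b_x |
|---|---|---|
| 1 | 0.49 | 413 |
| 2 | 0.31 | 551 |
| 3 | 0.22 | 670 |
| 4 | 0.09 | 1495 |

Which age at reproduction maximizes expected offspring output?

1

Expected offspring if breeding at age x = l(x) × b_x:
  age 1: 0.49 × 413 = 202.370
  age 2: 0.31 × 551 = 170.810
  age 3: 0.22 × 670 = 147.400
  age 4: 0.09 × 1495 = 134.550
Maximum at age 1 (202.370).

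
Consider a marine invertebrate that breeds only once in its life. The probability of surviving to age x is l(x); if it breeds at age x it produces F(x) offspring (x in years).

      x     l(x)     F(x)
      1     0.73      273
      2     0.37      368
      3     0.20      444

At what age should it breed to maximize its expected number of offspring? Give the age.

1

Expected offspring if breeding at age x = l(x) × F(x):
  age 1: 0.73 × 273 = 199.290
  age 2: 0.37 × 368 = 136.160
  age 3: 0.20 × 444 = 88.800
Maximum at age 1 (199.290).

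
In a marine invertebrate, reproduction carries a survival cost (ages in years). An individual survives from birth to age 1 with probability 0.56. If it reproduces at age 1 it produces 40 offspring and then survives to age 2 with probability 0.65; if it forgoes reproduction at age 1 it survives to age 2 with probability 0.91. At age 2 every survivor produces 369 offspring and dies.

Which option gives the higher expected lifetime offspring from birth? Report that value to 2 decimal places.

188.04

breed at age 1: R₀ = 0.56 × (40 + 0.65 × 369) = 0.56 × 279.8500 = 156.7160
delay to age 2: R₀ = 0.56 × (0.91 × 369) = 0.56 × 335.7900 = 188.0424
Higher: delay to age 2 (188.0424).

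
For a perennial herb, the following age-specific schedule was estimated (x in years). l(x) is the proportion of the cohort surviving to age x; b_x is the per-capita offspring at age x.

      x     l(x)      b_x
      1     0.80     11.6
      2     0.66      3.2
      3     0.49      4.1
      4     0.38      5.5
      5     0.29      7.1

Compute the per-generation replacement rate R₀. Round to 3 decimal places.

R₀ = Σ l(x) b_x:
  age 1: 0.80 × 11.6 = 9.2800
  age 2: 0.66 × 3.2 = 2.1120
  age 3: 0.49 × 4.1 = 2.0090
  age 4: 0.38 × 5.5 = 2.0900
  age 5: 0.29 × 7.1 = 2.0590
R₀ = 9.2800 + 2.1120 + 2.0090 + 2.0900 + 2.0590 = 17.5500

17.550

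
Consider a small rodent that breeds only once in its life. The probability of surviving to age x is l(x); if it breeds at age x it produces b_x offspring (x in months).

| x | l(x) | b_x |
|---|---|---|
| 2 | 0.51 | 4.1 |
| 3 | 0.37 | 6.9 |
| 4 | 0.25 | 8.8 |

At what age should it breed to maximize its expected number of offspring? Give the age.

3

Expected offspring if breeding at age x = l(x) × b_x:
  age 2: 0.51 × 4.1 = 2.091
  age 3: 0.37 × 6.9 = 2.553
  age 4: 0.25 × 8.8 = 2.200
Maximum at age 3 (2.553).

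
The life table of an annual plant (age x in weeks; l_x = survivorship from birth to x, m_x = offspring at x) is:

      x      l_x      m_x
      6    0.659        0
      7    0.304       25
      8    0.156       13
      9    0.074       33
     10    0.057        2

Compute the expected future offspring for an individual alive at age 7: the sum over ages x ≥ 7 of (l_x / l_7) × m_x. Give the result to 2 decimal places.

l_7 = 0.304. Conditional survival from age 7 to x is l_x / l_7.
  x=7: (0.304/0.304) × 25 = 25.0000
  x=8: (0.156/0.304) × 13 = 6.6711
  x=9: (0.074/0.304) × 33 = 8.0329
  x=10: (0.057/0.304) × 2 = 0.3750
Sum = 25.0000 + 6.6711 + 8.0329 + 0.3750 = 40.0789

40.08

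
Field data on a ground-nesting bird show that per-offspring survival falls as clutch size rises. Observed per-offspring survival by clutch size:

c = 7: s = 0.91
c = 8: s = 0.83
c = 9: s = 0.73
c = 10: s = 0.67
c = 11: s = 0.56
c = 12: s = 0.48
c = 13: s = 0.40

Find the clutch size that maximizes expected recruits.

10

Expected recruits = c × s(c):
  c=7: 7 × 0.91 = 6.370
  c=8: 8 × 0.83 = 6.640
  c=9: 9 × 0.73 = 6.570
  c=10: 10 × 0.67 = 6.700
  c=11: 11 × 0.56 = 6.160
  c=12: 12 × 0.48 = 5.760
  c=13: 13 × 0.40 = 5.200
Maximum at c = 10 (6.700 recruits).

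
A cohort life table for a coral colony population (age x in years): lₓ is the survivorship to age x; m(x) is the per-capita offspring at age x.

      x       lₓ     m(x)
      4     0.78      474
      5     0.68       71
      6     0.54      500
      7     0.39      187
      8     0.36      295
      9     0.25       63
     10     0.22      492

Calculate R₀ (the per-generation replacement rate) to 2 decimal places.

R₀ = Σ lₓ m(x):
  age 4: 0.78 × 474 = 369.7200
  age 5: 0.68 × 71 = 48.2800
  age 6: 0.54 × 500 = 270.0000
  age 7: 0.39 × 187 = 72.9300
  age 8: 0.36 × 295 = 106.2000
  age 9: 0.25 × 63 = 15.7500
  age 10: 0.22 × 492 = 108.2400
R₀ = 369.7200 + 48.2800 + 270.0000 + 72.9300 + 106.2000 + 15.7500 + 108.2400 = 991.1200

991.12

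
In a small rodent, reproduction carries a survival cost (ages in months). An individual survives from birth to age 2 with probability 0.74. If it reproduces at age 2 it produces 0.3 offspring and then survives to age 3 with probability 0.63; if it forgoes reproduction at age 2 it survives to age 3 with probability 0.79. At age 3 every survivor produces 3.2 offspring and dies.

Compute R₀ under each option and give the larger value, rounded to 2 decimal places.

1.87

breed at age 2: R₀ = 0.74 × (0.3 + 0.63 × 3.2) = 0.74 × 2.3160 = 1.7138
delay to age 3: R₀ = 0.74 × (0.79 × 3.2) = 0.74 × 2.5280 = 1.8707
Higher: delay to age 3 (1.8707).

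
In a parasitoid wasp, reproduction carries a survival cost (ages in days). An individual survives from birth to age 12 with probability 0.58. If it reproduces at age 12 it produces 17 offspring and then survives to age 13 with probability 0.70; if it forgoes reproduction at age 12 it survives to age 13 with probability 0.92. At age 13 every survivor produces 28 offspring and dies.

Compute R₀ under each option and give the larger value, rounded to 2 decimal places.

breed at age 12: R₀ = 0.58 × (17 + 0.70 × 28) = 0.58 × 36.6000 = 21.2280
delay to age 13: R₀ = 0.58 × (0.92 × 28) = 0.58 × 25.7600 = 14.9408
Higher: breed at age 12 (21.2280).

21.23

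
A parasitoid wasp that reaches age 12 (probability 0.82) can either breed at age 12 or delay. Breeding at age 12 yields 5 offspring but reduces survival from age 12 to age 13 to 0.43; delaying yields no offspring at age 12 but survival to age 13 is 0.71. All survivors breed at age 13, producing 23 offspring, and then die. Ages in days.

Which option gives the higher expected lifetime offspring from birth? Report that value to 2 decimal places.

breed at age 12: R₀ = 0.82 × (5 + 0.43 × 23) = 0.82 × 14.8900 = 12.2098
delay to age 13: R₀ = 0.82 × (0.71 × 23) = 0.82 × 16.3300 = 13.3906
Higher: delay to age 13 (13.3906).

13.39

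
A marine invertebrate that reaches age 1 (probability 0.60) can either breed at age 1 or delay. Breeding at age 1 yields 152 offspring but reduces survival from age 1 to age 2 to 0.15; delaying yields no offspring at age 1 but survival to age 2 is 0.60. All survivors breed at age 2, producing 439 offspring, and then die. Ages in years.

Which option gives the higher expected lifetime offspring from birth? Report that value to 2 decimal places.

breed at age 1: R₀ = 0.60 × (152 + 0.15 × 439) = 0.60 × 217.8500 = 130.7100
delay to age 2: R₀ = 0.60 × (0.60 × 439) = 0.60 × 263.4000 = 158.0400
Higher: delay to age 2 (158.0400).

158.04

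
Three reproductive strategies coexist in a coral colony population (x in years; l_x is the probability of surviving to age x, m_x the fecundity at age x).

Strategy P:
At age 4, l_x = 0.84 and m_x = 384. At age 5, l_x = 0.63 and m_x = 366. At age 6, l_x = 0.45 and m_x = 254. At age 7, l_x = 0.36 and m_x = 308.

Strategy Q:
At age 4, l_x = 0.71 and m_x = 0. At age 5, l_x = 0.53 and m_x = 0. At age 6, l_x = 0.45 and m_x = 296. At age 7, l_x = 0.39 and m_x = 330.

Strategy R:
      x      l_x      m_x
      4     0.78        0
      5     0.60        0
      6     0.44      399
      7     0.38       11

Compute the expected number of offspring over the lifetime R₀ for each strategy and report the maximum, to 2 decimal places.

778.32

Strategy P: R₀ = 0.84×384 + 0.63×366 + 0.45×254 + 0.36×308 = 778.3200
Strategy Q: R₀ = 0.71×0 + 0.53×0 + 0.45×296 + 0.39×330 = 261.9000
Strategy R: R₀ = 0.78×0 + 0.60×0 + 0.44×399 + 0.38×11 = 179.7400
Highest R₀: strategy P with 778.3200.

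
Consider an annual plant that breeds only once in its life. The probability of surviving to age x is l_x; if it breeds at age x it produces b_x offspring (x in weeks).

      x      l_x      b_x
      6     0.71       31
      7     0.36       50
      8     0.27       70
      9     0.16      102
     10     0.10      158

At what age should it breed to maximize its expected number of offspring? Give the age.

Expected offspring if breeding at age x = l_x × b_x:
  age 6: 0.71 × 31 = 22.010
  age 7: 0.36 × 50 = 18.000
  age 8: 0.27 × 70 = 18.900
  age 9: 0.16 × 102 = 16.320
  age 10: 0.10 × 158 = 15.800
Maximum at age 6 (22.010).

6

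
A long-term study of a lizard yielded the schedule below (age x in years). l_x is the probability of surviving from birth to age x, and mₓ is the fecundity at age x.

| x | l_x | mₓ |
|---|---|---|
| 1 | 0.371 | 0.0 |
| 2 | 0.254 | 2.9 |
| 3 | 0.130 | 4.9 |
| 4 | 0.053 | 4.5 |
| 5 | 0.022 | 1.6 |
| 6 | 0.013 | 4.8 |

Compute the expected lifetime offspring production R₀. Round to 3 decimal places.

R₀ = Σ l_x mₓ:
  age 1: 0.371 × 0.0 = 0.0000
  age 2: 0.254 × 2.9 = 0.7366
  age 3: 0.130 × 4.9 = 0.6370
  age 4: 0.053 × 4.5 = 0.2385
  age 5: 0.022 × 1.6 = 0.0352
  age 6: 0.013 × 4.8 = 0.0624
R₀ = 0.0000 + 0.7366 + 0.6370 + 0.2385 + 0.0352 + 0.0624 = 1.7097

1.710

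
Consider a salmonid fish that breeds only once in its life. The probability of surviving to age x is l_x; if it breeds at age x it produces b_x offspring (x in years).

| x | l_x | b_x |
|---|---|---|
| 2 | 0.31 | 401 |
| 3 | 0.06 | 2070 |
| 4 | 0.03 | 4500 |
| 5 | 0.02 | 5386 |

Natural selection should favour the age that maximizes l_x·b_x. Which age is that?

Expected offspring if breeding at age x = l_x × b_x:
  age 2: 0.31 × 401 = 124.310
  age 3: 0.06 × 2070 = 124.200
  age 4: 0.03 × 4500 = 135.000
  age 5: 0.02 × 5386 = 107.720
Maximum at age 4 (135.000).

4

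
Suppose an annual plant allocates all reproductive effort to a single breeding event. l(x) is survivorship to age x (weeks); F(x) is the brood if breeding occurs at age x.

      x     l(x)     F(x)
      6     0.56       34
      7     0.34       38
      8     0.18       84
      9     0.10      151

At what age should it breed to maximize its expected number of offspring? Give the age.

6

Expected offspring if breeding at age x = l(x) × F(x):
  age 6: 0.56 × 34 = 19.040
  age 7: 0.34 × 38 = 12.920
  age 8: 0.18 × 84 = 15.120
  age 9: 0.10 × 151 = 15.100
Maximum at age 6 (19.040).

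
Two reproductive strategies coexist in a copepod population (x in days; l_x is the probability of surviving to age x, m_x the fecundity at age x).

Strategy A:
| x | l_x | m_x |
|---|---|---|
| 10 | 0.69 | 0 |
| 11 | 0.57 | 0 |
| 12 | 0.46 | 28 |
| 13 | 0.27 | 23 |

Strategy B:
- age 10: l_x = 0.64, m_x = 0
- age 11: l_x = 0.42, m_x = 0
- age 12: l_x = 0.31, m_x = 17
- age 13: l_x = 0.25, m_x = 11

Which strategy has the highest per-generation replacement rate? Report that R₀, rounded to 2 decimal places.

19.09

Strategy A: R₀ = 0.69×0 + 0.57×0 + 0.46×28 + 0.27×23 = 19.0900
Strategy B: R₀ = 0.64×0 + 0.42×0 + 0.31×17 + 0.25×11 = 8.0200
Highest R₀: strategy A with 19.0900.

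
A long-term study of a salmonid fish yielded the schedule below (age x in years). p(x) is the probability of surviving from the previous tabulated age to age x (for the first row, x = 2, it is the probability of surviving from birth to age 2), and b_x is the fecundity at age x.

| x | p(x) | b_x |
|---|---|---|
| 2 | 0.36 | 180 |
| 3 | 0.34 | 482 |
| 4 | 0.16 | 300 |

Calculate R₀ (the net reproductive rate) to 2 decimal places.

Survivorship from birth: l_x = p_2·p_3·…·p_x.
  l_2 = 0.36000
  l_3 = 0.12240
  l_4 = 0.01958
R₀ = Σ l_x b_x:
  age 2: 0.36000 × 180 = 64.8000
  age 3: 0.12240 × 482 = 58.9968
  age 4: 0.01958 × 300 = 5.8740
R₀ = 64.8000 + 58.9968 + 5.8740 = 129.6708

129.67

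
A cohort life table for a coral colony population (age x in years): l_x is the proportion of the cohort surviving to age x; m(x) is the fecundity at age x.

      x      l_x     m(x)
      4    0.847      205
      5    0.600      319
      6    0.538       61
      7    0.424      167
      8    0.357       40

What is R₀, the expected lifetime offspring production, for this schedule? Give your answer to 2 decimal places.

482.94

R₀ = Σ l_x m(x):
  age 4: 0.847 × 205 = 173.6350
  age 5: 0.600 × 319 = 191.4000
  age 6: 0.538 × 61 = 32.8180
  age 7: 0.424 × 167 = 70.8080
  age 8: 0.357 × 40 = 14.2800
R₀ = 173.6350 + 191.4000 + 32.8180 + 70.8080 + 14.2800 = 482.9410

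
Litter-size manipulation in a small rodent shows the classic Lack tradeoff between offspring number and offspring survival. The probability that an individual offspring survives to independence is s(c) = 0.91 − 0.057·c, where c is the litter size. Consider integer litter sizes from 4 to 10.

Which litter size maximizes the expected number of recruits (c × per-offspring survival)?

8

Expected recruits = c × s(c):
  c=4: 4 × 0.682 = 2.728
  c=5: 5 × 0.625 = 3.125
  c=6: 6 × 0.568 = 3.408
  c=7: 7 × 0.511 = 3.577
  c=8: 8 × 0.454 = 3.632
  c=9: 9 × 0.397 = 3.573
  c=10: 10 × 0.340 = 3.400
Maximum at c = 8 (3.632 recruits).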